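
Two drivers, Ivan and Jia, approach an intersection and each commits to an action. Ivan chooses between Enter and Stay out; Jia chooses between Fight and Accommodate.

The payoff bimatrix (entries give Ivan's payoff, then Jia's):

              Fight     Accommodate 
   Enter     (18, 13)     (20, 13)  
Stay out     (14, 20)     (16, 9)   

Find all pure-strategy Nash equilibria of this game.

(Enter, Fight): Ivan gets 18 ≥ 14 from Stay out, and Jia gets 13 ≥ 13 from Accommodate — Nash equilibrium.
(Enter, Accommodate): Ivan gets 20 ≥ 16 from Stay out, and Jia gets 13 ≥ 13 from Fight — Nash equilibrium.
(Stay out, Fight): Ivan prefers Enter (18 > 14) — not an equilibrium.
(Stay out, Accommodate): Ivan prefers Enter (20 > 16); Jia prefers Fight (20 > 9) — not an equilibrium.

(Enter, Fight) and (Enter, Accommodate)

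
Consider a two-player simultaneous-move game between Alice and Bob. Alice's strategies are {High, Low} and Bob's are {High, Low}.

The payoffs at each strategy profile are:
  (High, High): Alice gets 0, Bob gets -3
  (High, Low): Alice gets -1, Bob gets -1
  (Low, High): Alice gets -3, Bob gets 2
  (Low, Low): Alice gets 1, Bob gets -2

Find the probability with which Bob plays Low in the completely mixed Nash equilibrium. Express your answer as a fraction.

Let c be the probability that Bob plays High. In a completely mixed equilibrium, Alice must be indifferent between High and Low.
Alice's expected payoff from High is −(1−c); from Low it is −3c + (1−c).
Setting these equal: c − 1 = −4c + 1, so c = 2/5.
Therefore Bob plays Low with probability 1 − 2/5 = 3/5.

3/5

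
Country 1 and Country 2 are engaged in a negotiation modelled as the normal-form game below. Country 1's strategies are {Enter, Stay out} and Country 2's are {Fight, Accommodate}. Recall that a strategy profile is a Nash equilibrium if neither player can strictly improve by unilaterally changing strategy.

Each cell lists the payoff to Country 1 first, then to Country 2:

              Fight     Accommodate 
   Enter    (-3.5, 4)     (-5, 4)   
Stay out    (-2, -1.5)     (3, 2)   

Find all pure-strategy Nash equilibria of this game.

(Enter, Fight): Country 1 prefers Stay out (-2 > -3.5) — not an equilibrium.
(Enter, Accommodate): Country 1 prefers Stay out (3 > -5) — not an equilibrium.
(Stay out, Fight): Country 2 prefers Accommodate (2 > -1.5) — not an equilibrium.
(Stay out, Accommodate): Country 1 gets 3 ≥ -5 from Enter, and Country 2 gets 2 ≥ -1.5 from Fight — Nash equilibrium.

(Stay out, Accommodate)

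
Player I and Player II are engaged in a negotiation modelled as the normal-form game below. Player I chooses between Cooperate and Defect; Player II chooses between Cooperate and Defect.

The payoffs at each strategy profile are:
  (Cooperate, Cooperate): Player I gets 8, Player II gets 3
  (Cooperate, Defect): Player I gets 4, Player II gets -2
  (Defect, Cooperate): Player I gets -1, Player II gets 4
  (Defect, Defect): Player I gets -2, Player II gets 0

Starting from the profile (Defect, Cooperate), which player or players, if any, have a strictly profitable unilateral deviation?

Player I

Player I at (Defect, Cooperate) earns -1; deviating to Cooperate yields 8 — a strict improvement.
Player II earns 4; deviating to Defect yields 0 — not better.
Only Player I has a strictly profitable deviation.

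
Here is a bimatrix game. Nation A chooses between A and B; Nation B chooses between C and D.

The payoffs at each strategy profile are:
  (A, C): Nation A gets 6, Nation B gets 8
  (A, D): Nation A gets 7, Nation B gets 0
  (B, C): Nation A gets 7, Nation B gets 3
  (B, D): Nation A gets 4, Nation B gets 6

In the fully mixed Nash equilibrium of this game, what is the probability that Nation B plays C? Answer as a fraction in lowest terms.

3/4

Let q be the probability that Nation B plays C. In a completely mixed equilibrium, Nation A must be indifferent between A and B.
Nation A's expected payoff from A is 6q + 7(1−q); from B it is 7q + 4(1−q).
Setting these equal: −q + 7 = 3q + 4, so q = 3/4.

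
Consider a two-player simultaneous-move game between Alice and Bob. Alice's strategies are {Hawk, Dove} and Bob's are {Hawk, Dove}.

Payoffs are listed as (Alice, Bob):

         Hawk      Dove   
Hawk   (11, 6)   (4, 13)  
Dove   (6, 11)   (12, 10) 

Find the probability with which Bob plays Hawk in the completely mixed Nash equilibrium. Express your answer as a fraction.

8/13

Let y be the probability that Bob plays Hawk. In a completely mixed equilibrium, Alice must be indifferent between Hawk and Dove.
Alice's expected payoff from Hawk is 11y + 4(1−y); from Dove it is 6y + 12(1−y).
Setting these equal: 7y + 4 = −6y + 12, so y = 8/13.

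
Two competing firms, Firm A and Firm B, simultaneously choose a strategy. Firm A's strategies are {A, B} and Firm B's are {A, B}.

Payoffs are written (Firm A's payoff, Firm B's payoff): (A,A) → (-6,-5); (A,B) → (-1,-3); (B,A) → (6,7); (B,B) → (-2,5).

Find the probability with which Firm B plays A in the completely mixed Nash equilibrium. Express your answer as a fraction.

Let y be the probability that Firm B plays A. In a completely mixed equilibrium, Firm A must be indifferent between A and B.
Firm A's expected payoff from A is −6y − (1−y); from B it is 6y − 2(1−y).
Setting these equal: −5y − 1 = 8y − 2, so y = 1/13.

1/13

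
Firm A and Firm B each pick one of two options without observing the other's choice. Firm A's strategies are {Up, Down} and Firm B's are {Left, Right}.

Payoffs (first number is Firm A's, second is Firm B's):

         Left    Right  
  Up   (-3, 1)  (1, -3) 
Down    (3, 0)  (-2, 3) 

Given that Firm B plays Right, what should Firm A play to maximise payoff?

Up

Against Right, Firm A earns 1 from Up and -2 from Down.
So Up is the best response.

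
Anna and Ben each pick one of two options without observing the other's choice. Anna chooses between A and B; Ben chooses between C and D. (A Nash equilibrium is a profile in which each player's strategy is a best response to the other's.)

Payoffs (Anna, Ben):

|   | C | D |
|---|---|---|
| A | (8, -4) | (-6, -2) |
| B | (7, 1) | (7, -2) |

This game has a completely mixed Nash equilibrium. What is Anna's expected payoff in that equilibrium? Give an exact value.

First find y, the probability Ben plays C, from Anna's indifference between A and B: 8y − 6(1−y) = 7y + 7(1−y), giving y = 13/14.
Since Anna is indifferent in equilibrium, Anna's expected payoff equals the payoff from either row against (13/14, 1/14). Using A: 8(13/14) − 6(1/14) = 7.

7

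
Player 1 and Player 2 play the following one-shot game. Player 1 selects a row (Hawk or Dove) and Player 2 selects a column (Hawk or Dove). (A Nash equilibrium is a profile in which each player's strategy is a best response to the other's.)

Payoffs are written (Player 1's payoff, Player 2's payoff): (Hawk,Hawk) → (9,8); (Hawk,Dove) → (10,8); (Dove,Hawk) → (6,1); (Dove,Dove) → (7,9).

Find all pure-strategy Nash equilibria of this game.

(Hawk, Hawk): Player 1 gets 9 ≥ 6 from Dove, and Player 2 gets 8 ≥ 8 from Dove — Nash equilibrium.
(Hawk, Dove): Player 1 gets 10 ≥ 7 from Dove, and Player 2 gets 8 ≥ 8 from Hawk — Nash equilibrium.
(Dove, Hawk): Player 1 prefers Hawk (9 > 6); Player 2 prefers Dove (9 > 1) — not an equilibrium.
(Dove, Dove): Player 1 prefers Hawk (10 > 7) — not an equilibrium.

(Hawk, Hawk) and (Hawk, Dove)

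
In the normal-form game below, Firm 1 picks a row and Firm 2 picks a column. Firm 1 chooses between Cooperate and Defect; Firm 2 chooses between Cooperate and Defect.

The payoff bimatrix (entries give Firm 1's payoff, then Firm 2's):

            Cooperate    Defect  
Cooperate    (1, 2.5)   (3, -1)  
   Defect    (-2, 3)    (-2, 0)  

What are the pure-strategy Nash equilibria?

(Cooperate, Cooperate)

(Cooperate, Cooperate): Firm 1 gets 1 ≥ -2 from Defect, and Firm 2 gets 2.5 ≥ -1 from Defect — Nash equilibrium.
(Cooperate, Defect): Firm 2 prefers Cooperate (2.5 > -1) — not an equilibrium.
(Defect, Cooperate): Firm 1 prefers Cooperate (1 > -2) — not an equilibrium.
(Defect, Defect): Firm 1 prefers Cooperate (3 > -2); Firm 2 prefers Cooperate (3 > 0) — not an equilibrium.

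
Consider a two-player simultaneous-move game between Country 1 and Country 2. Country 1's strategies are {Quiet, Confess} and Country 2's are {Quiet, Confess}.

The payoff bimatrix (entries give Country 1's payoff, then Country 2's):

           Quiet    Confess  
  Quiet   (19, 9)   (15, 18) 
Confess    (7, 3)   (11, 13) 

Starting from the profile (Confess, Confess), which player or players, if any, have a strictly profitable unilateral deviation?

Country 1

Country 1 at (Confess, Confess) earns 11; deviating to Quiet yields 15 — a strict improvement.
Country 2 earns 13; deviating to Quiet yields 3 — not better.
Only Country 1 has a strictly profitable deviation.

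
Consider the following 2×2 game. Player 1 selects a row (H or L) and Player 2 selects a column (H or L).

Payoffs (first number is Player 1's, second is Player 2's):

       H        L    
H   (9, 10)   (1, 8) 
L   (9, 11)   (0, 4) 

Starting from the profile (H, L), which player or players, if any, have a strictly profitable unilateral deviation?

Player 1 at (H, L) earns 1; deviating to L yields 0 — not better.
Player 2 earns 8; deviating to H yields 10 — a strict improvement.
Only Player 2 has a strictly profitable deviation.

Player 2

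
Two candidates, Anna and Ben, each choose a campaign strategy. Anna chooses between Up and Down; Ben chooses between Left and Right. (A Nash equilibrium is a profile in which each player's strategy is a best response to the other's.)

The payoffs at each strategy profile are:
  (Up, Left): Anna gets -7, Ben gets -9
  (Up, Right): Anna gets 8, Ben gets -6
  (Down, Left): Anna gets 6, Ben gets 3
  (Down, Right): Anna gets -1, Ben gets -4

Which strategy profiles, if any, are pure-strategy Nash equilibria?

(Up, Left): Anna prefers Down (6 > -7); Ben prefers Right (-6 > -9) — not an equilibrium.
(Up, Right): Anna gets 8 ≥ -1 from Down, and Ben gets -6 ≥ -9 from Left — Nash equilibrium.
(Down, Left): Anna gets 6 ≥ -7 from Up, and Ben gets 3 ≥ -4 from Right — Nash equilibrium.
(Down, Right): Anna prefers Up (8 > -1); Ben prefers Left (3 > -4) — not an equilibrium.

(Up, Right) and (Down, Left)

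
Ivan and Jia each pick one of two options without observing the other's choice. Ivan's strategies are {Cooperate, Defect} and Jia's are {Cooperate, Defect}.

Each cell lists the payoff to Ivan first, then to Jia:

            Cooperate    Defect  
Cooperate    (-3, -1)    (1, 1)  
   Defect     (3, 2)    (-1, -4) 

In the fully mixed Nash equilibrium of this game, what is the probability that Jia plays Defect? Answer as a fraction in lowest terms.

3/4

Let c be the probability that Jia plays Cooperate. In a completely mixed equilibrium, Ivan must be indifferent between Cooperate and Defect.
Ivan's expected payoff from Cooperate is −3c + (1−c); from Defect it is 3c − (1−c).
Setting these equal: −4c + 1 = 4c − 1, so c = 1/4.
Therefore Jia plays Defect with probability 1 − 1/4 = 3/4.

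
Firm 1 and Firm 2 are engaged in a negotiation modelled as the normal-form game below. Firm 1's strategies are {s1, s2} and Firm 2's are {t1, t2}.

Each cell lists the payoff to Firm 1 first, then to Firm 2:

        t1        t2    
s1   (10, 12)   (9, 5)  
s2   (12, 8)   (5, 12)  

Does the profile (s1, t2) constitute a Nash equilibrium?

No

At (s1, t2), Firm 1 earns 9; switching to s2 would give 5, so Firm 1 has no profitable deviation.
Firm 2 earns 5; switching to t1 would give 12, so Firm 2 would deviate.
Since at least one player can profitably deviate, this is not a Nash equilibrium.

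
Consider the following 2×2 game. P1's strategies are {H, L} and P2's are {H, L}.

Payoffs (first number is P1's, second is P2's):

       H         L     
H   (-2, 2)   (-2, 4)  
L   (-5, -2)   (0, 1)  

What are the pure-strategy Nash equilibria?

(L, L)

(H, H): P2 prefers L (4 > 2) — not an equilibrium.
(H, L): P1 prefers L (0 > -2) — not an equilibrium.
(L, H): P1 prefers H (-2 > -5); P2 prefers L (1 > -2) — not an equilibrium.
(L, L): P1 gets 0 ≥ -2 from H, and P2 gets 1 ≥ -2 from H — Nash equilibrium.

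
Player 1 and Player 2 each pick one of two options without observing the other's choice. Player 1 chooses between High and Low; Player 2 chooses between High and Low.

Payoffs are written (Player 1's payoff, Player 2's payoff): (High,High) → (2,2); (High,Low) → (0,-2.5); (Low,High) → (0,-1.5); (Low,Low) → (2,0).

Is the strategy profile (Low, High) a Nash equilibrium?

No

At (Low, High), Player 1 earns 0; switching to High would give 2, so Player 1 would deviate.
Player 2 earns -1.5; switching to Low would give 0, so Player 2 would deviate.
Since at least one player can profitably deviate, this is not a Nash equilibrium.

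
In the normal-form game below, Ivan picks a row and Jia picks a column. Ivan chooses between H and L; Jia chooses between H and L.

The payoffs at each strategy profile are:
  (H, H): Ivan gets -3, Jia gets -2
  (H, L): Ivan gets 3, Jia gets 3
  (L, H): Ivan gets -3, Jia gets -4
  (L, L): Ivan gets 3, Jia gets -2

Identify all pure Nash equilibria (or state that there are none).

(H, H): Jia prefers L (3 > -2) — not an equilibrium.
(H, L): Ivan gets 3 ≥ 3 from L, and Jia gets 3 ≥ -2 from H — Nash equilibrium.
(L, H): Jia prefers L (-2 > -4) — not an equilibrium.
(L, L): Ivan gets 3 ≥ 3 from H, and Jia gets -2 ≥ -4 from H — Nash equilibrium.

(H, L) and (L, L)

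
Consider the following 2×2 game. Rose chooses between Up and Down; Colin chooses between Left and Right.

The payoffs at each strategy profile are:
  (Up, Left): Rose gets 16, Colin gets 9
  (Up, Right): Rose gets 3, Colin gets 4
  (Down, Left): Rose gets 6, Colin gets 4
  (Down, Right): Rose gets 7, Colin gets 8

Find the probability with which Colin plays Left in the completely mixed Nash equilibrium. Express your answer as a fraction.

2/7

Let y be the probability that Colin plays Left. In a completely mixed equilibrium, Rose must be indifferent between Up and Down.
Rose's expected payoff from Up is 16y + 3(1−y); from Down it is 6y + 7(1−y).
Setting these equal: 13y + 3 = −y + 7, so y = 2/7.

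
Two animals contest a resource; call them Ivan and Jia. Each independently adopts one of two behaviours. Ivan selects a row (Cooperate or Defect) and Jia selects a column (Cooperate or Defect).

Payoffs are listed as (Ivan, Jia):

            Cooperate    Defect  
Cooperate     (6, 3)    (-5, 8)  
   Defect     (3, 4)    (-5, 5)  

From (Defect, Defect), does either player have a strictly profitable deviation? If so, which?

Ivan at (Defect, Defect) earns -5; deviating to Cooperate yields -5 — not better.
Jia earns 5; deviating to Cooperate yields 4 — not better.
Neither player can strictly improve; the profile is a Nash equilibrium.

Neither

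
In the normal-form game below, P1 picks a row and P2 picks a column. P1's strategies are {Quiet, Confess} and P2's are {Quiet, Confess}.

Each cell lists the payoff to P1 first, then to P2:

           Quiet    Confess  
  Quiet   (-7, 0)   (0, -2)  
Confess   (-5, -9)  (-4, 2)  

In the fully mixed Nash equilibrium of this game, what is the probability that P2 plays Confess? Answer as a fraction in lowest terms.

1/3

Let q be the probability that P2 plays Quiet. In a completely mixed equilibrium, P1 must be indifferent between Quiet and Confess.
P1's expected payoff from Quiet is −7q; from Confess it is −5q − 4(1−q).
Setting these equal: −7q = −q − 4, so q = 2/3.
Therefore P2 plays Confess with probability 1 − 2/3 = 1/3.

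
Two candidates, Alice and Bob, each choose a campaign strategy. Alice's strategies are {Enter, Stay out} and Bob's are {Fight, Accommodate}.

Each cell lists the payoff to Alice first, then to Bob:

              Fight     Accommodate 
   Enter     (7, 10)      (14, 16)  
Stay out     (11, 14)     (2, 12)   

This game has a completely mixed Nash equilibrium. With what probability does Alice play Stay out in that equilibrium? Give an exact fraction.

Let p be the probability that Alice plays Enter. In a completely mixed equilibrium, Bob must be indifferent between Fight and Accommodate.
Bob's expected payoff from Fight is 10p + 14(1−p); from Accommodate it is 16p + 12(1−p).
Setting these equal: −4p + 14 = 4p + 12, so p = 1/4.
Therefore Alice plays Stay out with probability 1 − 1/4 = 3/4.

3/4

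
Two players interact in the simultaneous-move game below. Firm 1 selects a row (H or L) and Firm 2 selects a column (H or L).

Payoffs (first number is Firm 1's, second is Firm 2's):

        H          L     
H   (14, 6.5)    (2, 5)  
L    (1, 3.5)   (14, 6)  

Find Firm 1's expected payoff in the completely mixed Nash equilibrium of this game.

First find y, the probability Firm 2 plays H, from Firm 1's indifference between H and L: 14y + 2(1−y) = y + 14(1−y), giving y = 12/25.
Since Firm 1 is indifferent in equilibrium, Firm 1's expected payoff equals the payoff from either row against (12/25, 13/25). Using H: 14(12/25) + 2(13/25) = 194/25.

194/25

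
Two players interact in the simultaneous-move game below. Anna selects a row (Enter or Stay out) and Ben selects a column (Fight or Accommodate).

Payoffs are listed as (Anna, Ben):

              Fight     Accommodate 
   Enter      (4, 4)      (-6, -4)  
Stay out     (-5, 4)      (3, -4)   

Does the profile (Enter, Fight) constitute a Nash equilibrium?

At (Enter, Fight), Anna earns 4; switching to Stay out would give -5, so Anna has no profitable deviation.
Ben earns 4; switching to Accommodate would give -4, so Ben has no profitable deviation.
Neither player can gain by a unilateral deviation, so this profile is a Nash equilibrium.

Yes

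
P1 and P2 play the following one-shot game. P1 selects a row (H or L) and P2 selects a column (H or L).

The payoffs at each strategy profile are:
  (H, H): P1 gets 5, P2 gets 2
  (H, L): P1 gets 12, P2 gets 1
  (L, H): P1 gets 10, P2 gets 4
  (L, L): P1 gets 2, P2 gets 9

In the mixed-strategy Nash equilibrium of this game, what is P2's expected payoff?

First find p, the probability P1 plays H, from P2's indifference between H and L: 2p + 4(1−p) = p + 9(1−p), giving p = 5/6.
Since P2 is indifferent in equilibrium, P2's expected payoff equals the payoff from either column against (5/6, 1/6). Using H: 2(5/6) + 4(1/6) = 7/3.

7/3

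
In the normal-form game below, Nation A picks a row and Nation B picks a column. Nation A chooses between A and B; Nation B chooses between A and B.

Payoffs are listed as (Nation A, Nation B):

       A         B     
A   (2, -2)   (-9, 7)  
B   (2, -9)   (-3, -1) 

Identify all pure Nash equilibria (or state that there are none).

(B, B)

(A, A): Nation B prefers B (7 > -2) — not an equilibrium.
(A, B): Nation A prefers B (-3 > -9) — not an equilibrium.
(B, A): Nation B prefers B (-1 > -9) — not an equilibrium.
(B, B): Nation A gets -3 ≥ -9 from A, and Nation B gets -1 ≥ -9 from A — Nash equilibrium.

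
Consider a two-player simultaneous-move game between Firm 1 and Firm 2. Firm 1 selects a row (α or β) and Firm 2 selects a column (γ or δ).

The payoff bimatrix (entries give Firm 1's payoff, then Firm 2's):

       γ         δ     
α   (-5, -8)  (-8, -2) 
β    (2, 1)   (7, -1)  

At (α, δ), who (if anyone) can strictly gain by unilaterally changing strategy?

Firm 1 at (α, δ) earns -8; deviating to β yields 7 — a strict improvement.
Firm 2 earns -2; deviating to γ yields -8 — not better.
Only Firm 1 has a strictly profitable deviation.

Firm 1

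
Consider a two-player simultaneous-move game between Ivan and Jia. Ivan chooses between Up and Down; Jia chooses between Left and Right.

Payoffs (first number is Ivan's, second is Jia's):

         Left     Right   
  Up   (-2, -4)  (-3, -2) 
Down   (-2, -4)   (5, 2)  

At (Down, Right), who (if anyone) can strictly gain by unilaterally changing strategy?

Ivan at (Down, Right) earns 5; deviating to Up yields -3 — not better.
Jia earns 2; deviating to Left yields -4 — not better.
Neither player can strictly improve; the profile is a Nash equilibrium.

Neither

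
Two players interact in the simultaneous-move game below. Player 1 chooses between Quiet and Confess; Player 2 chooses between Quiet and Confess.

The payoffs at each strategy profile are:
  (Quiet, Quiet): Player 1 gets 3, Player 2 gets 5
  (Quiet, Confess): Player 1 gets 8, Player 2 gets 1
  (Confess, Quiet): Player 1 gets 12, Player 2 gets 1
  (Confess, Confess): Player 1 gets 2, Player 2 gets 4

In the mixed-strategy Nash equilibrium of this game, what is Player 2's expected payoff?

First find x, the probability Player 1 plays Quiet, from Player 2's indifference between Quiet and Confess: 5x + (1−x) = x + 4(1−x), giving x = 3/7.
Since Player 2 is indifferent in equilibrium, Player 2's expected payoff equals the payoff from either column against (3/7, 4/7). Using Quiet: 5(3/7) + (4/7) = 19/7.

19/7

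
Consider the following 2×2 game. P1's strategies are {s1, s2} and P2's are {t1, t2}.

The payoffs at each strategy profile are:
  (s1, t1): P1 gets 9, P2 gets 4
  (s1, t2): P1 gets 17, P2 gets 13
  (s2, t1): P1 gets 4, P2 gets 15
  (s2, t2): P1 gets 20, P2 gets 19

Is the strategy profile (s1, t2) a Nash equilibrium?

No

At (s1, t2), P1 earns 17; switching to s2 would give 20, so P1 would deviate.
P2 earns 13; switching to t1 would give 4, so P2 has no profitable deviation.
Since at least one player can profitably deviate, this is not a Nash equilibrium.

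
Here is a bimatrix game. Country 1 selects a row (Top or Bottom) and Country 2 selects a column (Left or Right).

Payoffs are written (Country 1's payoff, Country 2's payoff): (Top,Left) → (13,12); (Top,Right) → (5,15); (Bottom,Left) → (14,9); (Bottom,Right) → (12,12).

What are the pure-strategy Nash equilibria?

(Top, Left): Country 1 prefers Bottom (14 > 13); Country 2 prefers Right (15 > 12) — not an equilibrium.
(Top, Right): Country 1 prefers Bottom (12 > 5) — not an equilibrium.
(Bottom, Left): Country 2 prefers Right (12 > 9) — not an equilibrium.
(Bottom, Right): Country 1 gets 12 ≥ 5 from Top, and Country 2 gets 12 ≥ 9 from Left — Nash equilibrium.

(Bottom, Right)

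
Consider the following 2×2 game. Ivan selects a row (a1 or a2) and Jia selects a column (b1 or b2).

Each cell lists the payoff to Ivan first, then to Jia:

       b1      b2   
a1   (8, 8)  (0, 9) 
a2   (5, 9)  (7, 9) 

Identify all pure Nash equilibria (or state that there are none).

(a2, b2)

(a1, b1): Jia prefers b2 (9 > 8) — not an equilibrium.
(a1, b2): Ivan prefers a2 (7 > 0) — not an equilibrium.
(a2, b1): Ivan prefers a1 (8 > 5) — not an equilibrium.
(a2, b2): Ivan gets 7 ≥ 0 from a1, and Jia gets 9 ≥ 9 from b1 — Nash equilibrium.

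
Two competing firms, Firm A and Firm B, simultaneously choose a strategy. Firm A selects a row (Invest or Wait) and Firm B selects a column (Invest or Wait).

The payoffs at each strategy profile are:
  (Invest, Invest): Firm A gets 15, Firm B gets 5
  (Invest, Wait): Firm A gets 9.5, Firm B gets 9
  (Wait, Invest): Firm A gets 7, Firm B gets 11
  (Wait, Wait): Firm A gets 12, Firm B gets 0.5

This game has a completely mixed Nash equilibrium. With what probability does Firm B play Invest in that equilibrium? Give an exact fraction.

Let y be the probability that Firm B plays Invest. In a completely mixed equilibrium, Firm A must be indifferent between Invest and Wait.
Firm A's expected payoff from Invest is 15y + 9.5(1−y); from Wait it is 7y + 12(1−y).
Setting these equal: 5.5y + 9.5 = −5y + 12, so y = 5/21.

5/21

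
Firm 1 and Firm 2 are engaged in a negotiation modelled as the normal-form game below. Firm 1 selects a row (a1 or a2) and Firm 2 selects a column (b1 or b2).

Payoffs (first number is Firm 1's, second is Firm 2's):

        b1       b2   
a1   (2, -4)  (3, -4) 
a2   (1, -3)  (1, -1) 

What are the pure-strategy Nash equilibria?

(a1, b1): Firm 1 gets 2 ≥ 1 from a2, and Firm 2 gets -4 ≥ -4 from b2 — Nash equilibrium.
(a1, b2): Firm 1 gets 3 ≥ 1 from a2, and Firm 2 gets -4 ≥ -4 from b1 — Nash equilibrium.
(a2, b1): Firm 1 prefers a1 (2 > 1); Firm 2 prefers b2 (-1 > -3) — not an equilibrium.
(a2, b2): Firm 1 prefers a1 (3 > 1) — not an equilibrium.

(a1, b1) and (a1, b2)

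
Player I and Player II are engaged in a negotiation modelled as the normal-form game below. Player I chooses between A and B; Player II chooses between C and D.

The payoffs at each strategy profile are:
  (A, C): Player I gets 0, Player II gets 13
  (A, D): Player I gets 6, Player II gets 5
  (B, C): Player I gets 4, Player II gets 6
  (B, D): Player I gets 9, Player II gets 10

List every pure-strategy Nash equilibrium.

(A, C): Player I prefers B (4 > 0) — not an equilibrium.
(A, D): Player I prefers B (9 > 6); Player II prefers C (13 > 5) — not an equilibrium.
(B, C): Player II prefers D (10 > 6) — not an equilibrium.
(B, D): Player I gets 9 ≥ 6 from A, and Player II gets 10 ≥ 6 from C — Nash equilibrium.

(B, D)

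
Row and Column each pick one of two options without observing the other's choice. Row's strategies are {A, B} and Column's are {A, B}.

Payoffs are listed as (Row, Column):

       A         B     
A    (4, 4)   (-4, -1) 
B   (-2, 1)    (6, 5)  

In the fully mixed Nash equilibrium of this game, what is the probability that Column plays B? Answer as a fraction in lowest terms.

3/8

Let q be the probability that Column plays A. In a completely mixed equilibrium, Row must be indifferent between A and B.
Row's expected payoff from A is 4q − 4(1−q); from B it is −2q + 6(1−q).
Setting these equal: 8q − 4 = −8q + 6, so q = 5/8.
Therefore Column plays B with probability 1 − 5/8 = 3/8.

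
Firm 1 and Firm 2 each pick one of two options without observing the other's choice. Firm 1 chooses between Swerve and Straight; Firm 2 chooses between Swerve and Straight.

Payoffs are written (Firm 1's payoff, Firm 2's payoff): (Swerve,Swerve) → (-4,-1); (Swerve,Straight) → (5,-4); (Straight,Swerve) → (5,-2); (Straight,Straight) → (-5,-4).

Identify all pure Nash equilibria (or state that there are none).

(Straight, Swerve)

(Swerve, Swerve): Firm 1 prefers Straight (5 > -4) — not an equilibrium.
(Swerve, Straight): Firm 2 prefers Swerve (-1 > -4) — not an equilibrium.
(Straight, Swerve): Firm 1 gets 5 ≥ -4 from Swerve, and Firm 2 gets -2 ≥ -4 from Straight — Nash equilibrium.
(Straight, Straight): Firm 1 prefers Swerve (5 > -5); Firm 2 prefers Swerve (-2 > -4) — not an equilibrium.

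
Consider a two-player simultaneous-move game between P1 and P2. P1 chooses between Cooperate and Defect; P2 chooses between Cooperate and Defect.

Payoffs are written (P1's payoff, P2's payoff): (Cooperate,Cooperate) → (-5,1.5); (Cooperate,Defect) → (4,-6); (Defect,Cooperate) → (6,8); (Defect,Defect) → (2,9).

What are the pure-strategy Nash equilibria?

(Cooperate, Cooperate): P1 prefers Defect (6 > -5) — not an equilibrium.
(Cooperate, Defect): P2 prefers Cooperate (1.5 > -6) — not an equilibrium.
(Defect, Cooperate): P2 prefers Defect (9 > 8) — not an equilibrium.
(Defect, Defect): P1 prefers Cooperate (4 > 2) — not an equilibrium.

none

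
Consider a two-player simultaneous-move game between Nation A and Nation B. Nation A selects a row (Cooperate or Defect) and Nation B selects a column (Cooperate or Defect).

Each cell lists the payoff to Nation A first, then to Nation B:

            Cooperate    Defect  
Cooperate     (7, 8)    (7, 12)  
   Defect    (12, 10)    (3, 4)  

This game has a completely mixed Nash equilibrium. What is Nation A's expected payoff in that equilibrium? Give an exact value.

7

First find y, the probability Nation B plays Cooperate, from Nation A's indifference between Cooperate and Defect: 7y + 7(1−y) = 12y + 3(1−y), giving y = 4/9.
Since Nation A is indifferent in equilibrium, Nation A's expected payoff equals the payoff from either row against (4/9, 5/9). Using Cooperate: 7(4/9) + 7(5/9) = 7.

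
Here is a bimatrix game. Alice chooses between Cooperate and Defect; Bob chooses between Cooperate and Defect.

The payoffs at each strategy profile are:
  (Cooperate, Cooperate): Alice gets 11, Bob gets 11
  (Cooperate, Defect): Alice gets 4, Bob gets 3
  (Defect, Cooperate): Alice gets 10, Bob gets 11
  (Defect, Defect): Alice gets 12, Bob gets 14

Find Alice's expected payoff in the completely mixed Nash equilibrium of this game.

92/9

First find q, the probability Bob plays Cooperate, from Alice's indifference between Cooperate and Defect: 11q + 4(1−q) = 10q + 12(1−q), giving q = 8/9.
Since Alice is indifferent in equilibrium, Alice's expected payoff equals the payoff from either row against (8/9, 1/9). Using Cooperate: 11(8/9) + 4(1/9) = 92/9.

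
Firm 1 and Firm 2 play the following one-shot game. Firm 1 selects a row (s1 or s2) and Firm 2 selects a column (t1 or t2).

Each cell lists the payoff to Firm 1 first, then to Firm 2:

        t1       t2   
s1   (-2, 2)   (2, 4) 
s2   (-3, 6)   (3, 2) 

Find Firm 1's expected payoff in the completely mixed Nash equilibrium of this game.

0

First find q, the probability Firm 2 plays t1, from Firm 1's indifference between s1 and s2: −2q + 2(1−q) = −3q + 3(1−q), giving q = 1/2.
Since Firm 1 is indifferent in equilibrium, Firm 1's expected payoff equals the payoff from either row against (1/2, 1/2). Using s1: −2(1/2) + 2(1/2) = 0.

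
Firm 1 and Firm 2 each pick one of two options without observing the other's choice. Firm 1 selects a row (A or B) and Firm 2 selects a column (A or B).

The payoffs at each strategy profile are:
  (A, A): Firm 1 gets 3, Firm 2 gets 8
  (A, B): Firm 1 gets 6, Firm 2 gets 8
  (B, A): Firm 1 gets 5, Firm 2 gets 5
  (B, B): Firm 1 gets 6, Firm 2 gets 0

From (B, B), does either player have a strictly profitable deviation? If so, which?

Firm 2

Firm 1 at (B, B) earns 6; deviating to A yields 6 — not better.
Firm 2 earns 0; deviating to A yields 5 — a strict improvement.
Only Firm 2 has a strictly profitable deviation.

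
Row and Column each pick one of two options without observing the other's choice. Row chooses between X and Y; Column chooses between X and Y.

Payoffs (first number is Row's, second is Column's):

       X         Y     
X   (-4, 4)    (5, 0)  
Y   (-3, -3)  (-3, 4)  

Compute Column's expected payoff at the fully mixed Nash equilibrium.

16/11

First find p, the probability Row plays X, from Column's indifference between X and Y: 4p − 3(1−p) = 4(1−p), giving p = 7/11.
Since Column is indifferent in equilibrium, Column's expected payoff equals the payoff from either column against (7/11, 4/11). Using X: 4(7/11) − 3(4/11) = 16/11.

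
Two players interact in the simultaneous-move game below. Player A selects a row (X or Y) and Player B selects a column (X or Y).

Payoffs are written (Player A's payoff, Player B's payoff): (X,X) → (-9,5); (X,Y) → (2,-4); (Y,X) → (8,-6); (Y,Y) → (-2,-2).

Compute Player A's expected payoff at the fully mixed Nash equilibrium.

-2/21

First find q, the probability Player B plays X, from Player A's indifference between X and Y: −9q + 2(1−q) = 8q − 2(1−q), giving q = 4/21.
Since Player A is indifferent in equilibrium, Player A's expected payoff equals the payoff from either row against (4/21, 17/21). Using X: −9(4/21) + 2(17/21) = -2/21.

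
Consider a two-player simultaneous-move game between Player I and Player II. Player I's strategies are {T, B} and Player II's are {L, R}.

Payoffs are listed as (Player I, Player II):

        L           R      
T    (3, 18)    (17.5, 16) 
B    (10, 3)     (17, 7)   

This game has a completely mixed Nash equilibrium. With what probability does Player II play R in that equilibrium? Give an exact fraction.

Let y be the probability that Player II plays L. In a completely mixed equilibrium, Player I must be indifferent between T and B.
Player I's expected payoff from T is 3y + 17.5(1−y); from B it is 10y + 17(1−y).
Setting these equal: −14.5y + 17.5 = −7y + 17, so y = 1/15.
Therefore Player II plays R with probability 1 − 1/15 = 14/15.

14/15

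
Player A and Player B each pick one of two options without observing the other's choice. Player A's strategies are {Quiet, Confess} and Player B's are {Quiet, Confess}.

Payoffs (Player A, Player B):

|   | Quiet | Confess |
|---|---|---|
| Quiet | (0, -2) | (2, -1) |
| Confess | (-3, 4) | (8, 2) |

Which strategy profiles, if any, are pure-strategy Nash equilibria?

(Quiet, Quiet): Player B prefers Confess (-1 > -2) — not an equilibrium.
(Quiet, Confess): Player A prefers Confess (8 > 2) — not an equilibrium.
(Confess, Quiet): Player A prefers Quiet (0 > -3) — not an equilibrium.
(Confess, Confess): Player B prefers Quiet (4 > 2) — not an equilibrium.

none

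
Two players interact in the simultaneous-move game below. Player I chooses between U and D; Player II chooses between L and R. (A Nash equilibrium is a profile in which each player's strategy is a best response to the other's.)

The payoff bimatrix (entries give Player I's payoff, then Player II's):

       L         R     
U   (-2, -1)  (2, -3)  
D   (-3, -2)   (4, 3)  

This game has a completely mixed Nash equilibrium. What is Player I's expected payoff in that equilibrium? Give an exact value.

-2/3

First find q, the probability Player II plays L, from Player I's indifference between U and D: −2q + 2(1−q) = −3q + 4(1−q), giving q = 2/3.
Since Player I is indifferent in equilibrium, Player I's expected payoff equals the payoff from either row against (2/3, 1/3). Using U: −2(2/3) + 2(1/3) = -2/3.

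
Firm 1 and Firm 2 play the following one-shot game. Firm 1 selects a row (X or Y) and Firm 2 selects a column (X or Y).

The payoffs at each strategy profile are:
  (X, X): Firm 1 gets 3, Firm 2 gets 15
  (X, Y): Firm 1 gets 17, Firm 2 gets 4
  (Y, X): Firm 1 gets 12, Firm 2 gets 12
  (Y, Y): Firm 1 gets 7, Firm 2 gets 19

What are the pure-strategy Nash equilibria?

(X, X): Firm 1 prefers Y (12 > 3) — not an equilibrium.
(X, Y): Firm 2 prefers X (15 > 4) — not an equilibrium.
(Y, X): Firm 2 prefers Y (19 > 12) — not an equilibrium.
(Y, Y): Firm 1 prefers X (17 > 7) — not an equilibrium.

none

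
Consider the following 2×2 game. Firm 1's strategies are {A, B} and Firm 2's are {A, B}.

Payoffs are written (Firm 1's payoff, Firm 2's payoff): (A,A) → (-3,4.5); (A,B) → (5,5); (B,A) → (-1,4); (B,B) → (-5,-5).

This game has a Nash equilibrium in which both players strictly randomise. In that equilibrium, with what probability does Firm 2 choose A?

5/6

Let y be the probability that Firm 2 plays A. In a completely mixed equilibrium, Firm 1 must be indifferent between A and B.
Firm 1's expected payoff from A is −3y + 5(1−y); from B it is −y − 5(1−y).
Setting these equal: −8y + 5 = 4y − 5, so y = 5/6.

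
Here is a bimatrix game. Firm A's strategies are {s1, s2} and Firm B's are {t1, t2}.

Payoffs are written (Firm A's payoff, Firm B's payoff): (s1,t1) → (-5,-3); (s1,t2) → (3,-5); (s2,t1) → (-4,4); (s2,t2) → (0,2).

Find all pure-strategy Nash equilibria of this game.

(s1, t1): Firm A prefers s2 (-4 > -5) — not an equilibrium.
(s1, t2): Firm B prefers t1 (-3 > -5) — not an equilibrium.
(s2, t1): Firm A gets -4 ≥ -5 from s1, and Firm B gets 4 ≥ 2 from t2 — Nash equilibrium.
(s2, t2): Firm A prefers s1 (3 > 0); Firm B prefers t1 (4 > 2) — not an equilibrium.

(s2, t1)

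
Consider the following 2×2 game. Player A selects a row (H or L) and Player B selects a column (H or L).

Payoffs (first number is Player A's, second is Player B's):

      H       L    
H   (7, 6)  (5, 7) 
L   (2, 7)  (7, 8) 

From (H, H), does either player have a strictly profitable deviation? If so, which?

Player A at (H, H) earns 7; deviating to L yields 2 — not better.
Player B earns 6; deviating to L yields 7 — a strict improvement.
Only Player B has a strictly profitable deviation.

Player B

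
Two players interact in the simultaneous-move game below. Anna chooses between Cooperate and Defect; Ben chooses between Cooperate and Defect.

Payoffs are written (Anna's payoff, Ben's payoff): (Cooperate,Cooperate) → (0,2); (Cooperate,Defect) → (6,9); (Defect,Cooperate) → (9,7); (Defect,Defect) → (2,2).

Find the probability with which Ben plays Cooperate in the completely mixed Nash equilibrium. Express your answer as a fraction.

Let c be the probability that Ben plays Cooperate. In a completely mixed equilibrium, Anna must be indifferent between Cooperate and Defect.
Anna's expected payoff from Cooperate is 6(1−c); from Defect it is 9c + 2(1−c).
Setting these equal: −6c + 6 = 7c + 2, so c = 4/13.

4/13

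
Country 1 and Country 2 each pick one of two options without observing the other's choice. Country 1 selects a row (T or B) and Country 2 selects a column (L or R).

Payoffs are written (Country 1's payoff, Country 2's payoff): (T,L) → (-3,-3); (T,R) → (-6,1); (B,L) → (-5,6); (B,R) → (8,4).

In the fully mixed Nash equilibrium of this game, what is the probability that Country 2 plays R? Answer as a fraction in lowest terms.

Let q be the probability that Country 2 plays L. In a completely mixed equilibrium, Country 1 must be indifferent between T and B.
Country 1's expected payoff from T is −3q − 6(1−q); from B it is −5q + 8(1−q).
Setting these equal: 3q − 6 = −13q + 8, so q = 7/8.
Therefore Country 2 plays R with probability 1 − 7/8 = 1/8.

1/8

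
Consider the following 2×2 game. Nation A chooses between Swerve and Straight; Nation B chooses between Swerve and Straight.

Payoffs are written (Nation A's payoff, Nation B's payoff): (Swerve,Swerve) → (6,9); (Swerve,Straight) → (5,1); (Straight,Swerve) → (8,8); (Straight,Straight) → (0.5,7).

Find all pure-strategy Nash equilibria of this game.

(Swerve, Swerve): Nation A prefers Straight (8 > 6) — not an equilibrium.
(Swerve, Straight): Nation B prefers Swerve (9 > 1) — not an equilibrium.
(Straight, Swerve): Nation A gets 8 ≥ 6 from Swerve, and Nation B gets 8 ≥ 7 from Straight — Nash equilibrium.
(Straight, Straight): Nation A prefers Swerve (5 > 0.5); Nation B prefers Swerve (8 > 7) — not an equilibrium.

(Straight, Swerve)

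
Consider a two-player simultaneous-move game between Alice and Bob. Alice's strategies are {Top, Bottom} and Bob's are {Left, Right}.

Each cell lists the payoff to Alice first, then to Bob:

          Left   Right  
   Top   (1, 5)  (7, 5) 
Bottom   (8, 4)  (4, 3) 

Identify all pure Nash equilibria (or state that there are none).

(Top, Left): Alice prefers Bottom (8 > 1) — not an equilibrium.
(Top, Right): Alice gets 7 ≥ 4 from Bottom, and Bob gets 5 ≥ 5 from Left — Nash equilibrium.
(Bottom, Left): Alice gets 8 ≥ 1 from Top, and Bob gets 4 ≥ 3 from Right — Nash equilibrium.
(Bottom, Right): Alice prefers Top (7 > 4); Bob prefers Left (4 > 3) — not an equilibrium.

(Top, Right) and (Bottom, Left)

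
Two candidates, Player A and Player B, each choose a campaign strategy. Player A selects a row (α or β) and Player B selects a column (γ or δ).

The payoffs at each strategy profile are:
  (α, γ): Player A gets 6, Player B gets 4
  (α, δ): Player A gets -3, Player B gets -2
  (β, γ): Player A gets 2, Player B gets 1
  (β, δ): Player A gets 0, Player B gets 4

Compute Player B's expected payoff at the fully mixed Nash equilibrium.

First find p, the probability Player A plays α, from Player B's indifference between γ and δ: 4p + (1−p) = −2p + 4(1−p), giving p = 1/3.
Since Player B is indifferent in equilibrium, Player B's expected payoff equals the payoff from either column against (1/3, 2/3). Using γ: 4(1/3) + (2/3) = 2.

2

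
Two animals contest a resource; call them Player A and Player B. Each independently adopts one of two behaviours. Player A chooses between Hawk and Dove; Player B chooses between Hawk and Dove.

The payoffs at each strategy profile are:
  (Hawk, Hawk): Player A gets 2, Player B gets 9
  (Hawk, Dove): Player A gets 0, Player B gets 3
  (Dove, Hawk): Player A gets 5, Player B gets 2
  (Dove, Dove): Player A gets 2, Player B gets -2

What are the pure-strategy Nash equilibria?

(Hawk, Hawk): Player A prefers Dove (5 > 2) — not an equilibrium.
(Hawk, Dove): Player A prefers Dove (2 > 0); Player B prefers Hawk (9 > 3) — not an equilibrium.
(Dove, Hawk): Player A gets 5 ≥ 2 from Hawk, and Player B gets 2 ≥ -2 from Dove — Nash equilibrium.
(Dove, Dove): Player B prefers Hawk (2 > -2) — not an equilibrium.

(Dove, Hawk)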